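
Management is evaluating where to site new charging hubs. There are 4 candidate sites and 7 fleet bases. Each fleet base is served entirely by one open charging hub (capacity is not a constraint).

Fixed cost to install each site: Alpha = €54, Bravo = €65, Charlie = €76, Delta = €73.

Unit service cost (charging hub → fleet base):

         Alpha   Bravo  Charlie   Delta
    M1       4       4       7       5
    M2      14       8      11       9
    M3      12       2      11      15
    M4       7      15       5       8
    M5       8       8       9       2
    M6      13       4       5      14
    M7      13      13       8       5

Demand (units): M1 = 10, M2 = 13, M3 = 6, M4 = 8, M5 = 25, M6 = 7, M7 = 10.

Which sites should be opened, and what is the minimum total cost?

For any fixed open set, each fleet base goes to its cheapest open site; total = fixed + service.
{Bravo, Delta}: M1→Bravo 4·10=40, M2→Bravo 8·13=104, M3→Bravo 2·6=12, M4→Delta 8·8=64, M5→Delta 2·25=50, M6→Bravo 4·7=28, M7→Delta 5·10=50. Service 348; fixed 138; total 486.
{Alpha, Bravo, Delta}: service 340 + fixed 192 = 532
{Bravo, Charlie, Delta}: M1→Bravo 4·10=40, M2→Bravo 8·13=104, M3→Bravo 2·6=12, M4→Charlie 5·8=40, M5→Delta 2·25=50, M6→Bravo 4·7=28, M7→Delta 5·10=50. Service 324; fixed 214; total 538.
{Alpha, Bravo, Charlie, Delta}: service 324 + fixed 268 = 592
(All 15 nonempty subsets were checked; Bravo and Delta is lowest.)

Open Bravo and Delta; minimum total cost 486.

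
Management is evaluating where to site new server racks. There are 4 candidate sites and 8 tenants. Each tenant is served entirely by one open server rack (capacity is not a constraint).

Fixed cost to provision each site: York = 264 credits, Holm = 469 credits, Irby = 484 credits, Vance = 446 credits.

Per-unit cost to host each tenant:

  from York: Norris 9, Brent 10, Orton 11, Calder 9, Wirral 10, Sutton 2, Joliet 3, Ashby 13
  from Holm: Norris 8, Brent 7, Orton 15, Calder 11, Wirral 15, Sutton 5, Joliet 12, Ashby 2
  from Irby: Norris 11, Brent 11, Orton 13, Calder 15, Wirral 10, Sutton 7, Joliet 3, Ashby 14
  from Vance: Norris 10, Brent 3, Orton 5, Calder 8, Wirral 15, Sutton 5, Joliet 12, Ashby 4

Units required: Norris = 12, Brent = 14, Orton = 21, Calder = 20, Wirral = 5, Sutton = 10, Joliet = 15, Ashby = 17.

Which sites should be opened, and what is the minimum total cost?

Open Vance only; minimum total cost 1246.

For any fixed open set, each tenant goes to its cheapest open site; total = fixed + service.
{Vance}: Norris→Vance 10·12=120, Brent→Vance 3·14=42, Orton→Vance 5·21=105, Calder→Vance 8·20=160, Wirral→Vance 15·5=75, Sutton→Vance 5·10=50, Joliet→Vance 12·15=180, Ashby→Vance 4·17=68. Service 800; fixed 446; total 1246.
{York}: service 995 + fixed 264 = 1259
{York, Vance}: service 598 + fixed 710 = 1308
{York, Holm, Irby, Vance}: service 552 + fixed 1663 = 2215
(All 15 nonempty subsets were checked; Vance only is lowest.)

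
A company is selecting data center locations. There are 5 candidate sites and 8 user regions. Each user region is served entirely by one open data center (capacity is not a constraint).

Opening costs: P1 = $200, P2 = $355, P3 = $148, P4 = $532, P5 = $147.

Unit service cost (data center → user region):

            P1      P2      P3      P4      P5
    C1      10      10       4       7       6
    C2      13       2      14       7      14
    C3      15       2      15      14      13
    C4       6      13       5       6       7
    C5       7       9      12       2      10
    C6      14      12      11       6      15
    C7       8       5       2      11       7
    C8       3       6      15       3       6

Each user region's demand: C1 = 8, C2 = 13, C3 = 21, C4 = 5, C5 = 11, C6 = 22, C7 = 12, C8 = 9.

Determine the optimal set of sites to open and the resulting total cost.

Open P2 only; minimum total cost 1045.

For any fixed open set, each user region goes to its cheapest open site; total = fixed + service.
{P2}: C1→P2 10·8=80, C2→P2 2·13=26, C3→P2 2·21=42, C4→P2 13·5=65, C5→P2 9·11=99, C6→P2 12·22=264, C7→P2 5·12=60, C8→P2 6·9=54. Service 690; fixed 355; total 1045.
{P2, P3}: service 544 + fixed 503 = 1047
{P2, P5}: C1→P5 6·8=48, C2→P2 2·13=26, C3→P2 2·21=42, C4→P5 7·5=35, C5→P2 9·11=99, C6→P2 12·22=264, C7→P2 5·12=60, C8→P2 6·9=54. Service 628; fixed 502; total 1130.
{P1, P2, P3, P4, P5}: service 330 + fixed 1382 = 1712
No other subset beats 1045.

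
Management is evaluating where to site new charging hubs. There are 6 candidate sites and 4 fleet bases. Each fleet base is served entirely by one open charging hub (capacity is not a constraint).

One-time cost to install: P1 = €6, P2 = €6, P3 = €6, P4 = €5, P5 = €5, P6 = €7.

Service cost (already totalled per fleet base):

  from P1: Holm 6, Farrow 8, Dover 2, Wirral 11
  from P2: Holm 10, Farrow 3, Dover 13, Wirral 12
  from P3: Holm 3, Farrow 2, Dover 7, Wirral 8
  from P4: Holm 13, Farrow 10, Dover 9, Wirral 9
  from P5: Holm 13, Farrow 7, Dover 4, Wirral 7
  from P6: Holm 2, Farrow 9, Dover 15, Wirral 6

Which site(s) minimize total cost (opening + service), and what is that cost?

For any fixed open set, each fleet base goes to its cheapest open site; total = fixed + service.
{P3}: Holm→P3 3, Farrow→P3 2, Dover→P3 7, Wirral→P3 8. Service 20; fixed 6; total 26.
{P1, P3}: Holm→P3 3, Farrow→P3 2, Dover→P1 2, Wirral→P3 8. Service 15; fixed 12; total 27.
{P3, P5}: Holm→P3 3, Farrow→P3 2, Dover→P5 4, Wirral→P5 7. Service 16; fixed 11; total 27.
{P1, P2, P3, P4, P5, P6}: service 12 + fixed 35 = 47
No other subset beats 26.

Open P3 only; minimum total cost 26.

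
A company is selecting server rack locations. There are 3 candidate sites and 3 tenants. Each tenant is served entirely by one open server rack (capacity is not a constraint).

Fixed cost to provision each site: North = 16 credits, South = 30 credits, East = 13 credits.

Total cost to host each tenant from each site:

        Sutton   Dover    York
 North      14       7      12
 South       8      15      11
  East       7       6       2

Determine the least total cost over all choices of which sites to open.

For any fixed open set, each tenant goes to its cheapest open site; total = fixed + service.
{East}: Sutton→East 7, Dover→East 6, York→East 2. Service 15; fixed 13; total 28.
{North, East}: Sutton→East 7, Dover→East 6, York→East 2. Service 15; fixed 29; total 44.
{North}: service 33 + fixed 16 = 49
{North, South, East}: service 15 + fixed 59 = 74
No other subset beats 28.

Minimum total cost: 28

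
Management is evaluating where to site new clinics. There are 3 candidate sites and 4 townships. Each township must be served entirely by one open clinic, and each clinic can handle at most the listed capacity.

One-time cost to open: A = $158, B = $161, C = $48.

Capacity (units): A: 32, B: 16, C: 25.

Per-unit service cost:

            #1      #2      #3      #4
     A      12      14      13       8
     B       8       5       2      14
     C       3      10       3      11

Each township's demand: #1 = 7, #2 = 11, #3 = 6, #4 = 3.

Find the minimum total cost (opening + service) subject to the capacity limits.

Open {B, C}: #1→C 3·7=21, #2→B 5·11=55, #3→C 3·6=18, #4→C 11·3=33.
Loads: B carries 11/16, C carries 16/25. Service 127; fixed 209; total 336.
Next best feasible plan costs 345.

Minimum total cost: 336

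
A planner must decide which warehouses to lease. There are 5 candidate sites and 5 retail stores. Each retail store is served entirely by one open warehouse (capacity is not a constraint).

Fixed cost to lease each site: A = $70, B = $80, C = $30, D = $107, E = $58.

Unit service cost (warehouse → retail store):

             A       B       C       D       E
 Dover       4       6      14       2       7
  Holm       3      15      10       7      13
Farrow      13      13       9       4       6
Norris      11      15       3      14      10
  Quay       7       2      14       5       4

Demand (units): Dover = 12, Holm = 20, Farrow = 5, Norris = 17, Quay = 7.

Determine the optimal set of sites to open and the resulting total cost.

Open A and C; minimum total cost 353.

For any fixed open set, each retail store goes to its cheapest open site; total = fixed + service.
{A, C}: Dover→A 4·12=48, Holm→A 3·20=60, Farrow→C 9·5=45, Norris→C 3·17=51, Quay→A 7·7=49. Service 253; fixed 100; total 353.
{A, C, E}: Dover→A 4·12=48, Holm→A 3·20=60, Farrow→E 6·5=30, Norris→C 3·17=51, Quay→E 4·7=28. Service 217; fixed 158; total 375.
{A, C, D}: service 190 + fixed 207 = 397
{A, B, C, D, E}: service 169 + fixed 345 = 514
No other subset beats 353.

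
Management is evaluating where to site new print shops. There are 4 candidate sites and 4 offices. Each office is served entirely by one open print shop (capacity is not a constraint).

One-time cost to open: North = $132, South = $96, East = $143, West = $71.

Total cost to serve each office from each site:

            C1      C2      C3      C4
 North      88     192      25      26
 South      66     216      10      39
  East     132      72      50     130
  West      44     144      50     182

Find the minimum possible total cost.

Minimum total cost: 404

For any fixed open set, each office goes to its cheapest open site; total = fixed + service.
{South, West}: C1→West 44, C2→West 144, C3→South 10, C4→South 39. Service 237; fixed 167; total 404.
{South, East}: service 187 + fixed 239 = 426
{South}: C1→South 66, C2→South 216, C3→South 10, C4→South 39. Service 331; fixed 96; total 427.
{North, South, East, West}: service 152 + fixed 442 = 594
No other subset beats 404.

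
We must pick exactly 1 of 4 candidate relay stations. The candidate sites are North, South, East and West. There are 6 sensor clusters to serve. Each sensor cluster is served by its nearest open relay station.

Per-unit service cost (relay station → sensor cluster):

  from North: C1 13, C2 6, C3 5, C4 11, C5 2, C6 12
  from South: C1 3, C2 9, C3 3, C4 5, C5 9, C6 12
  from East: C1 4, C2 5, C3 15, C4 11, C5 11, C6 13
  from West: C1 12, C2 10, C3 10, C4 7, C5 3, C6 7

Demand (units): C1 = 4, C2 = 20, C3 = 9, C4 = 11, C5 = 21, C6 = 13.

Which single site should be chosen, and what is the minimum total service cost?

Choose North only; total service cost 536.

With exactly 1 open, each sensor cluster uses its cheapest among the chosen.
{North}: C1→North 13·4=52, C2→North 6·20=120, C3→North 5·9=45, C4→North 11·11=121, C5→North 2·21=42, C6→North 12·13=156. Service cost 536.
{West}: service cost 569
{South}: service cost 619
Among all 4 size-1 choices, {North} is lowest.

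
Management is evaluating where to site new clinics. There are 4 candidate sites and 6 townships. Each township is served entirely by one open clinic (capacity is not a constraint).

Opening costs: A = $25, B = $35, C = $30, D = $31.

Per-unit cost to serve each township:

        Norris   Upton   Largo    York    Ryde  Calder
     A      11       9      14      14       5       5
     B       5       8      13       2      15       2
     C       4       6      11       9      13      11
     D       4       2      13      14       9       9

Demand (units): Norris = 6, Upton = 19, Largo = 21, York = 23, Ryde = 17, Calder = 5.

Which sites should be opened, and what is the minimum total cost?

For any fixed open set, each township goes to its cheapest open site; total = fixed + service.
{A, B, C, D}: Norris→C 4·6=24, Upton→D 2·19=38, Largo→C 11·21=231, York→B 2·23=46, Ryde→A 5·17=85, Calder→B 2·5=10. Service 434; fixed 121; total 555.
{A, B, D}: service 476 + fixed 91 = 567
{B, C, D}: Norris→C 4·6=24, Upton→D 2·19=38, Largo→C 11·21=231, York→B 2·23=46, Ryde→D 9·17=153, Calder→B 2·5=10. Service 502; fixed 96; total 598.
{A}: service 963 + fixed 25 = 988
No other subset beats 555.

Open A, B, C and D; minimum total cost 555.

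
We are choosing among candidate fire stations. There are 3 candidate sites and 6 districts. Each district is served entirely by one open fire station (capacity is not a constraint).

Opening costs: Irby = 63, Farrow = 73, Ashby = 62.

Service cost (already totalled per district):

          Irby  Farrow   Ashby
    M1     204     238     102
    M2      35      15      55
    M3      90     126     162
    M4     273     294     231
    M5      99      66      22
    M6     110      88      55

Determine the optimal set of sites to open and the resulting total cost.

Open Irby and Ashby; minimum total cost 660.

For any fixed open set, each district goes to its cheapest open site; total = fixed + service.
{Irby, Ashby}: M1→Ashby 102, M2→Irby 35, M3→Irby 90, M4→Ashby 231, M5→Ashby 22, M6→Ashby 55. Service 535; fixed 125; total 660.
{Farrow, Ashby}: M1→Ashby 102, M2→Farrow 15, M3→Farrow 126, M4→Ashby 231, M5→Ashby 22, M6→Ashby 55. Service 551; fixed 135; total 686.
{Ashby}: service 627 + fixed 62 = 689
{Irby, Farrow, Ashby}: service 515 + fixed 198 = 713
No other subset beats 660.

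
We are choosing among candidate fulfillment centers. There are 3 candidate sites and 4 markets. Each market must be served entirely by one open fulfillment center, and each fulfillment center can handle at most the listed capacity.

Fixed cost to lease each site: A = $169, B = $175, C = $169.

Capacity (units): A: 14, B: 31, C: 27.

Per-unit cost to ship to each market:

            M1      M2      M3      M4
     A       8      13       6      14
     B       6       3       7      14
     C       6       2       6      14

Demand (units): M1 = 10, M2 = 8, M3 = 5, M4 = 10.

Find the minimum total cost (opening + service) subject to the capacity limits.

Open {A, C}: M1→C 6·10=60, M2→C 2·8=16, M3→C 6·5=30, M4→A 14·10=140.
Loads: A carries 10/14, C carries 23/27. Service 246; fixed 338; total 584.
Next best feasible plan costs 590.

Minimum total cost: 584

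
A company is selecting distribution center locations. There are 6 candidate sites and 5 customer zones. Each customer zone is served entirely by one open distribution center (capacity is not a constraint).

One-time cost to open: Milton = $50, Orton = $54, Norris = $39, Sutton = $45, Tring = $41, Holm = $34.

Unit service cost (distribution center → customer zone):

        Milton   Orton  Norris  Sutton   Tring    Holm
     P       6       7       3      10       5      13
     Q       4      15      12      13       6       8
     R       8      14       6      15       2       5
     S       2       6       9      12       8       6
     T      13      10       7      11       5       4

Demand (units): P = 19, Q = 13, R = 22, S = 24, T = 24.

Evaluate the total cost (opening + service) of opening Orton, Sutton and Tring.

Each customer zone is assigned to its cheapest site among the open ones.
{Orton, Sutton, Tring}: P→Tring 5·19=95, Q→Tring 6·13=78, R→Tring 2·22=44, S→Orton 6·24=144, T→Tring 5·24=120. Service 481; fixed 140; total 621.

Total cost: 621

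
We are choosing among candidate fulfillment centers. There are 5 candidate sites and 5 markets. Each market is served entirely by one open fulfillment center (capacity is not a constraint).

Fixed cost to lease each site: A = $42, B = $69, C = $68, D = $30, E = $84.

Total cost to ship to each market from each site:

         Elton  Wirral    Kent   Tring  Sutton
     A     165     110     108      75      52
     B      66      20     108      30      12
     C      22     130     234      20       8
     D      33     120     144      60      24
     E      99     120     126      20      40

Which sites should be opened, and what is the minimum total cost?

For any fixed open set, each market goes to its cheapest open site; total = fixed + service.
{B, D}: Elton→D 33, Wirral→B 20, Kent→B 108, Tring→B 30, Sutton→B 12. Service 203; fixed 99; total 302.
{B}: service 236 + fixed 69 = 305
{B, C}: Elton→C 22, Wirral→B 20, Kent→B 108, Tring→C 20, Sutton→C 8. Service 178; fixed 137; total 315.
{A, B, C, D, E}: service 178 + fixed 293 = 471
No other subset beats 302.

Open B and D; minimum total cost 302.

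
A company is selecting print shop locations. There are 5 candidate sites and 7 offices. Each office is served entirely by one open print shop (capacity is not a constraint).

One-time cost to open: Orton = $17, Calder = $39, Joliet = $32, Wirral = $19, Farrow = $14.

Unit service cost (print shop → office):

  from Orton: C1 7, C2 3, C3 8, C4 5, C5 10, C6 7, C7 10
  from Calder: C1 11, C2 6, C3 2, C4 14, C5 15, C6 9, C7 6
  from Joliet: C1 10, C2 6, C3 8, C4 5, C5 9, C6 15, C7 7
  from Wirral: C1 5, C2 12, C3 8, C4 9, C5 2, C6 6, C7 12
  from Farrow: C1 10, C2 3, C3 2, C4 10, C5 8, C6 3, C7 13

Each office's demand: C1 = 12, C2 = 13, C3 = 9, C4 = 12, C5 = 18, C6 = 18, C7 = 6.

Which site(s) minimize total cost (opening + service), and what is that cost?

Open Joliet, Wirral and Farrow; minimum total cost 374.

For any fixed open set, each office goes to its cheapest open site; total = fixed + service.
{Joliet, Wirral, Farrow}: C1→Wirral 5·12=60, C2→Farrow 3·13=39, C3→Farrow 2·9=18, C4→Joliet 5·12=60, C5→Wirral 2·18=36, C6→Farrow 3·18=54, C7→Joliet 7·6=42. Service 309; fixed 65; total 374.
{Orton, Wirral, Farrow}: service 327 + fixed 50 = 377
{Orton, Joliet, Wirral, Farrow}: C1→Wirral 5·12=60, C2→Orton 3·13=39, C3→Farrow 2·9=18, C4→Orton 5·12=60, C5→Wirral 2·18=36, C6→Farrow 3·18=54, C7→Joliet 7·6=42. Service 309; fixed 82; total 391.
{Orton, Calder, Joliet, Wirral, Farrow}: service 303 + fixed 121 = 424
No other subset beats 374.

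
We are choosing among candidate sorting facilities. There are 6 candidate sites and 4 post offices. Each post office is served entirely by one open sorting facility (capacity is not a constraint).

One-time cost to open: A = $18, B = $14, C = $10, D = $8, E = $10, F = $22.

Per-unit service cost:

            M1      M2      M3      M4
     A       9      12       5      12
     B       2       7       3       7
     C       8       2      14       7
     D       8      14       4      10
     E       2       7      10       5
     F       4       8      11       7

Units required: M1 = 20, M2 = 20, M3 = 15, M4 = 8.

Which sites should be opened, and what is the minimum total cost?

For any fixed open set, each post office goes to its cheapest open site; total = fixed + service.
{B, C, E}: M1→B 2·20=40, M2→C 2·20=40, M3→B 3·15=45, M4→E 5·8=40. Service 165; fixed 34; total 199.
{B, C}: service 181 + fixed 24 = 205
{B, C, D, E}: service 165 + fixed 42 = 207
{A, B, C, D, E, F}: M1→B 2·20=40, M2→C 2·20=40, M3→B 3·15=45, M4→E 5·8=40. Service 165; fixed 82; total 247.
No other subset beats 199.

Open B, C and E; minimum total cost 199.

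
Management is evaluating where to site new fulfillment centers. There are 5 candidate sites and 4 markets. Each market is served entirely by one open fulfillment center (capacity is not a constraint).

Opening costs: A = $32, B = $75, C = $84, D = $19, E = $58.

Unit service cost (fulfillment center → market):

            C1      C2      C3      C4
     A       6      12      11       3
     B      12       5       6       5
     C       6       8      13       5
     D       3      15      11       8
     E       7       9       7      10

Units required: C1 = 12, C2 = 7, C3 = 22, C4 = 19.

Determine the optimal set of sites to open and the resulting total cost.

Open A, B and D; minimum total cost 386.

For any fixed open set, each market goes to its cheapest open site; total = fixed + service.
{A, B, D}: C1→D 3·12=36, C2→B 5·7=35, C3→B 6·22=132, C4→A 3·19=57. Service 260; fixed 126; total 386.
{B, D}: C1→D 3·12=36, C2→B 5·7=35, C3→B 6·22=132, C4→B 5·19=95. Service 298; fixed 94; total 392.
{A, B}: service 296 + fixed 107 = 403
{A, B, C, D, E}: C1→D 3·12=36, C2→B 5·7=35, C3→B 6·22=132, C4→A 3·19=57. Service 260; fixed 268; total 528.
No other subset beats 386.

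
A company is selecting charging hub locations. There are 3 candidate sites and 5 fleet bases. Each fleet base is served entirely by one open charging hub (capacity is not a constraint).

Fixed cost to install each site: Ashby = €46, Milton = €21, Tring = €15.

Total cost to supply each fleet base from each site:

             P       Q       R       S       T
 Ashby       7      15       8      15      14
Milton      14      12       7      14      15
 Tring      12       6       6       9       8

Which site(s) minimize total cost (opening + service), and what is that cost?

Open Tring only; minimum total cost 56.

For any fixed open set, each fleet base goes to its cheapest open site; total = fixed + service.
{Tring}: P→Tring 12, Q→Tring 6, R→Tring 6, S→Tring 9, T→Tring 8. Service 41; fixed 15; total 56.
{Milton, Tring}: service 41 + fixed 36 = 77
{Milton}: service 62 + fixed 21 = 83
{Ashby, Milton, Tring}: service 36 + fixed 82 = 118
(All 7 nonempty subsets were checked; Tring only is lowest.)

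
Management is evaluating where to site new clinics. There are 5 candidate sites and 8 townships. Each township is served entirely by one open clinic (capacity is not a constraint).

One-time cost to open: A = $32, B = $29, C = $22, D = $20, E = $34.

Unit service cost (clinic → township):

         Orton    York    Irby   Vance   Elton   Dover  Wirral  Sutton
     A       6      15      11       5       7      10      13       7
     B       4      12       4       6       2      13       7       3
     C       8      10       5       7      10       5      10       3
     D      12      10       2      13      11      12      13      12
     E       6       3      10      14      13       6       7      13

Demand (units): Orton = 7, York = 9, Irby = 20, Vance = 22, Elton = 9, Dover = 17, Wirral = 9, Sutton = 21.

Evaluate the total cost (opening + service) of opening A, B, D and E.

Each township is assigned to its cheapest site among the open ones.
{A, B, D, E}: Orton→B 4·7=28, York→E 3·9=27, Irby→D 2·20=40, Vance→A 5·22=110, Elton→B 2·9=18, Dover→E 6·17=102, Wirral→B 7·9=63, Sutton→B 3·21=63. Service 451; fixed 115; total 566.

Total cost: 566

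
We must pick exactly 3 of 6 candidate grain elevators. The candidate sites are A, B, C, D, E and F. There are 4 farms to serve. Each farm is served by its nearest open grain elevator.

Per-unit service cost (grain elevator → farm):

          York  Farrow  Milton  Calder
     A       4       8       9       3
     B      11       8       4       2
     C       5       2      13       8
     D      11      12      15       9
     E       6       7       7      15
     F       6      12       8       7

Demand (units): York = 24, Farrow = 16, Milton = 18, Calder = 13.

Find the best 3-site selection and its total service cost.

Choose A, B and C; total service cost 226.

With exactly 3 open, each farm uses its cheapest among the chosen.
{A, B, C}: York→A 4·24=96, Farrow→C 2·16=32, Milton→B 4·18=72, Calder→B 2·13=26. Service cost 226.
{B, C, D}: service cost 250
{B, C, E}: service cost 250
Among all 20 size-3 choices, {A, B, C} is lowest.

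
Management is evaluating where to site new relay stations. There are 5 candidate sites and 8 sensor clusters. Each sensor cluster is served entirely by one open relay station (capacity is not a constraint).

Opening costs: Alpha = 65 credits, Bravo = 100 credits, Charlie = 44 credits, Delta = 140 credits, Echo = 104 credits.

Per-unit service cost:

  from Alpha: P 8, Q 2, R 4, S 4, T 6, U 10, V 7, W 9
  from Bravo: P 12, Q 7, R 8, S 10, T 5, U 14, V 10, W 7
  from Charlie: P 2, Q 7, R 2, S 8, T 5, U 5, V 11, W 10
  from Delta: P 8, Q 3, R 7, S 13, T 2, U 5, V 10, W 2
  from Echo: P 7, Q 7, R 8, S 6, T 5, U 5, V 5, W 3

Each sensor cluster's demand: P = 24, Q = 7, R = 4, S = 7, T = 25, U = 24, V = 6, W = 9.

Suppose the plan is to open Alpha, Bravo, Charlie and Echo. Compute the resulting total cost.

Each sensor cluster is assigned to its cheapest site among the open ones.
{Alpha, Bravo, Charlie, Echo}: P→Charlie 2·24=48, Q→Alpha 2·7=14, R→Charlie 2·4=8, S→Alpha 4·7=28, T→Bravo 5·25=125, U→Charlie 5·24=120, V→Echo 5·6=30, W→Echo 3·9=27. Service 400; fixed 313; total 713.

Total cost: 713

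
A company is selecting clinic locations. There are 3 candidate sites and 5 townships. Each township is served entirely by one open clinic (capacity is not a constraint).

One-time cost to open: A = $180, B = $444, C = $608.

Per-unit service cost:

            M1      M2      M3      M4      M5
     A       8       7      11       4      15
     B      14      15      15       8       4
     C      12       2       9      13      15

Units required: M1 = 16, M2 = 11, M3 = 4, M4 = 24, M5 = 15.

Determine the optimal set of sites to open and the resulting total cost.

For any fixed open set, each township goes to its cheapest open site; total = fixed + service.
{A}: M1→A 8·16=128, M2→A 7·11=77, M3→A 11·4=44, M4→A 4·24=96, M5→A 15·15=225. Service 570; fixed 180; total 750.
{A, B}: M1→A 8·16=128, M2→A 7·11=77, M3→A 11·4=44, M4→A 4·24=96, M5→B 4·15=60. Service 405; fixed 624; total 1029.
{B}: service 701 + fixed 444 = 1145
{A, B, C}: service 342 + fixed 1232 = 1574
No other subset beats 750.

Open A only; minimum total cost 750.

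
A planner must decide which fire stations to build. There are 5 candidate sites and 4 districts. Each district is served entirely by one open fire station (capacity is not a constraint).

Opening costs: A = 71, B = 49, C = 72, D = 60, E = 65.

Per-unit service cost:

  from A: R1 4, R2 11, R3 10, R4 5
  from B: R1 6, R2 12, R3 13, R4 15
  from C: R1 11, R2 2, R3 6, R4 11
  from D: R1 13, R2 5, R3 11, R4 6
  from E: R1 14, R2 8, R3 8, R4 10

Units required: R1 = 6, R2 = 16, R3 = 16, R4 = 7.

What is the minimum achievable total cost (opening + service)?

Minimum total cost: 330

For any fixed open set, each district goes to its cheapest open site; total = fixed + service.
{A, C}: R1→A 4·6=24, R2→C 2·16=32, R3→C 6·16=96, R4→A 5·7=35. Service 187; fixed 143; total 330.
{C}: service 271 + fixed 72 = 343
{B, C}: service 241 + fixed 121 = 362
{A, B, C, D, E}: service 187 + fixed 317 = 504
No other subset beats 330.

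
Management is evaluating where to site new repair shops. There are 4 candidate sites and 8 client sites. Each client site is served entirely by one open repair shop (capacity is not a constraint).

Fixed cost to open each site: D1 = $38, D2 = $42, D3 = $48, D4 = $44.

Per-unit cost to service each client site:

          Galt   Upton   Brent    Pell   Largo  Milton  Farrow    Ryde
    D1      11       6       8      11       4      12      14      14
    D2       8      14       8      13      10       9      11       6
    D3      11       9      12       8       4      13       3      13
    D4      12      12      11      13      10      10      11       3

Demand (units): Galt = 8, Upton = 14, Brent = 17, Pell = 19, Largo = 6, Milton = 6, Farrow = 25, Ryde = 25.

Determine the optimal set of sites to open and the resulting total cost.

Open D1, D3 and D4; minimum total cost 824.

For any fixed open set, each client site goes to its cheapest open site; total = fixed + service.
{D1, D3, D4}: Galt→D1 11·8=88, Upton→D1 6·14=84, Brent→D1 8·17=136, Pell→D3 8·19=152, Largo→D1 4·6=24, Milton→D4 10·6=60, Farrow→D3 3·25=75, Ryde→D4 3·25=75. Service 694; fixed 130; total 824.
{D1, D2, D3, D4}: Galt→D2 8·8=64, Upton→D1 6·14=84, Brent→D1 8·17=136, Pell→D3 8·19=152, Largo→D1 4·6=24, Milton→D2 9·6=54, Farrow→D3 3·25=75, Ryde→D4 3·25=75. Service 664; fixed 172; total 836.
{D2, D3, D4}: Galt→D2 8·8=64, Upton→D3 9·14=126, Brent→D2 8·17=136, Pell→D3 8·19=152, Largo→D3 4·6=24, Milton→D2 9·6=54, Farrow→D3 3·25=75, Ryde→D4 3·25=75. Service 706; fixed 134; total 840.
{D1}: service 1313 + fixed 38 = 1351
No other subset beats 824.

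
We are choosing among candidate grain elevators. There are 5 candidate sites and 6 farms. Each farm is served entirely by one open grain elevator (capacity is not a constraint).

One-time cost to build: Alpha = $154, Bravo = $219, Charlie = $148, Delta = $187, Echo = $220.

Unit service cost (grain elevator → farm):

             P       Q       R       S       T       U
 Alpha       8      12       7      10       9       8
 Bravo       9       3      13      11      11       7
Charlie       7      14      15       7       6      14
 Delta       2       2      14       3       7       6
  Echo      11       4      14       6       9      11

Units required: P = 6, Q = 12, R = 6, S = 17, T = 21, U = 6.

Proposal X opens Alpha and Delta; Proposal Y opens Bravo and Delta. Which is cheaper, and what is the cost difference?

Proposal X is cheaper by 101.

Proposal X: {Alpha, Delta}: P→Delta 2·6=12, Q→Delta 2·12=24, R→Alpha 7·6=42, S→Delta 3·17=51, T→Delta 7·21=147, U→Delta 6·6=36. Service 312; fixed 341; total 653.
Proposal Y: {Bravo, Delta}: P→Delta 2·6=12, Q→Delta 2·12=24, R→Bravo 13·6=78, S→Delta 3·17=51, T→Delta 7·21=147, U→Delta 6·6=36. Service 348; fixed 406; total 754.
Difference: |653 − 754| = 101.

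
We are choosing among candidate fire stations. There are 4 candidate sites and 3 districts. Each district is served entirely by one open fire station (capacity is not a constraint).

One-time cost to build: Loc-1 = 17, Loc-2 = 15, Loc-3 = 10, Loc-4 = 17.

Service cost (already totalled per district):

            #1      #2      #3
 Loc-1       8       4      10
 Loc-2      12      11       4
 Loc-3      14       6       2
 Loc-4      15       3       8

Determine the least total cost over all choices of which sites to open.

For any fixed open set, each district goes to its cheapest open site; total = fixed + service.
{Loc-3}: #1→Loc-3 14, #2→Loc-3 6, #3→Loc-3 2. Service 22; fixed 10; total 32.
{Loc-1}: service 22 + fixed 17 = 39
{Loc-1, Loc-3}: service 14 + fixed 27 = 41
{Loc-1, Loc-2, Loc-3, Loc-4}: service 13 + fixed 59 = 72
(All 15 nonempty subsets were checked; Loc-3 only is lowest.)

Minimum total cost: 32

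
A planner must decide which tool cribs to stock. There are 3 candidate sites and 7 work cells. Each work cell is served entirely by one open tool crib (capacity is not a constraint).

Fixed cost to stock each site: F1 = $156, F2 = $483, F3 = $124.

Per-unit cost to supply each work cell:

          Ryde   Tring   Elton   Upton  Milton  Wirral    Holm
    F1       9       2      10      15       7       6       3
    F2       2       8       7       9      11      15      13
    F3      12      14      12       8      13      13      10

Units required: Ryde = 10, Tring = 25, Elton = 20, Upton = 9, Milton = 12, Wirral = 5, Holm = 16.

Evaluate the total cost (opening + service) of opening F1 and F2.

Each work cell is assigned to its cheapest site among the open ones.
{F1, F2}: Ryde→F2 2·10=20, Tring→F1 2·25=50, Elton→F2 7·20=140, Upton→F2 9·9=81, Milton→F1 7·12=84, Wirral→F1 6·5=30, Holm→F1 3·16=48. Service 453; fixed 639; total 1092.

Total cost: 1092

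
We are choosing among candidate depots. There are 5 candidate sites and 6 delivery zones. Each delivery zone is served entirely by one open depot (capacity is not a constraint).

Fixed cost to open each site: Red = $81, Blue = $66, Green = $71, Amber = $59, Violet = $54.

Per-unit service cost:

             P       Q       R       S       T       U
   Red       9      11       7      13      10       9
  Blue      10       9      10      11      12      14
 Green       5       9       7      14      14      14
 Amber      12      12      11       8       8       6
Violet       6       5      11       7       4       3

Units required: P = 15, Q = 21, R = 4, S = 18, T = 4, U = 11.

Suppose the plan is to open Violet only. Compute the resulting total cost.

Total cost: 468

Each delivery zone is assigned to its cheapest site among the open ones.
{Violet}: P→Violet 6·15=90, Q→Violet 5·21=105, R→Violet 11·4=44, S→Violet 7·18=126, T→Violet 4·4=16, U→Violet 3·11=33. Service 414; fixed 54; total 468.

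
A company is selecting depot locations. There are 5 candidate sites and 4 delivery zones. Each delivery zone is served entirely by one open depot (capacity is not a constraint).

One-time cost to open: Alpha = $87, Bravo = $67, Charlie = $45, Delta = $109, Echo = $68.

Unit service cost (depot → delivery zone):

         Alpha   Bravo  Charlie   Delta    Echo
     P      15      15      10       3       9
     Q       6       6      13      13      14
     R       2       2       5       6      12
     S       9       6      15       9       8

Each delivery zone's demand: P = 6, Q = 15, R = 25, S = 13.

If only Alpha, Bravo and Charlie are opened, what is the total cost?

Total cost: 477

Each delivery zone is assigned to its cheapest site among the open ones.
{Alpha, Bravo, Charlie}: P→Charlie 10·6=60, Q→Alpha 6·15=90, R→Alpha 2·25=50, S→Bravo 6·13=78. Service 278; fixed 199; total 477.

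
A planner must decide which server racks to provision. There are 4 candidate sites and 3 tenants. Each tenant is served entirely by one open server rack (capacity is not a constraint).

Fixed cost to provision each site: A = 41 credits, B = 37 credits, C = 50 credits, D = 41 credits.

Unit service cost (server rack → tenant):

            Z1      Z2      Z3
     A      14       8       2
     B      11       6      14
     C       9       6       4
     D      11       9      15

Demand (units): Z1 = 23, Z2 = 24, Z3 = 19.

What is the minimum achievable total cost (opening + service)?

Minimum total cost: 477

For any fixed open set, each tenant goes to its cheapest open site; total = fixed + service.
{C}: Z1→C 9·23=207, Z2→C 6·24=144, Z3→C 4·19=76. Service 427; fixed 50; total 477.
{A, C}: service 389 + fixed 91 = 480
{A, B}: service 435 + fixed 78 = 513
{A, B, C, D}: service 389 + fixed 169 = 558
(All 15 nonempty subsets were checked; C only is lowest.)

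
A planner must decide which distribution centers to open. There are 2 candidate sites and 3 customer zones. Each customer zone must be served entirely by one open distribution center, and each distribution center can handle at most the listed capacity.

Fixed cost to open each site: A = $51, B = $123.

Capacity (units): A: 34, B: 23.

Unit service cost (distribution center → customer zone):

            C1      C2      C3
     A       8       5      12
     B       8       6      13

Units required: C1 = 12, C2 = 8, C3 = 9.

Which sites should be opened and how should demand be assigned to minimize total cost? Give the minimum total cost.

Open {A}: C1→A 8·12=96, C2→A 5·8=40, C3→A 12·9=108.
Loads: A carries 29/34. Service 244; fixed 51; total 295.
Next best feasible plan costs 418.

Minimum total cost: 295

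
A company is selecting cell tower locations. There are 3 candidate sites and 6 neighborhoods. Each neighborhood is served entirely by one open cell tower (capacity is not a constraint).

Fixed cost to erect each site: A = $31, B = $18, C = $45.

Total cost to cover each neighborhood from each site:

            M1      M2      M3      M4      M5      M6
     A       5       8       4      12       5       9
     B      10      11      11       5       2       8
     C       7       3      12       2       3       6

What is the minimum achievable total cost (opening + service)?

For any fixed open set, each neighborhood goes to its cheapest open site; total = fixed + service.
{B}: M1→B 10, M2→B 11, M3→B 11, M4→B 5, M5→B 2, M6→B 8. Service 47; fixed 18; total 65.
{A}: M1→A 5, M2→A 8, M3→A 4, M4→A 12, M5→A 5, M6→A 9. Service 43; fixed 31; total 74.
{C}: M1→C 7, M2→C 3, M3→C 12, M4→C 2, M5→C 3, M6→C 6. Service 33; fixed 45; total 78.
{A, B, C}: M1→A 5, M2→C 3, M3→A 4, M4→C 2, M5→B 2, M6→C 6. Service 22; fixed 94; total 116.
No other subset beats 65.

Minimum total cost: 65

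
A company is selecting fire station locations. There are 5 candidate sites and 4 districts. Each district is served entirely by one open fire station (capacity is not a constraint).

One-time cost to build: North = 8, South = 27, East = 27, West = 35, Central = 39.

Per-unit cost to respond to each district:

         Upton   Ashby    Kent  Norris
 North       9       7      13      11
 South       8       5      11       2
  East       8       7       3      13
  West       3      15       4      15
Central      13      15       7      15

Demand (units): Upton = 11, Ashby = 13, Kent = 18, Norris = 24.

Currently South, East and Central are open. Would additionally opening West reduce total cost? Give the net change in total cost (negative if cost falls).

Current service cost with {South, East, Central}: 255.
Adding West: each district re-picks its cheapest; new service cost 200, saving 55.
Extra fixed cost: 35. Net change = 35 − 55 = -20.
(Totals: 348 → 328.)

Yes — net change −20 (cost falls by 20).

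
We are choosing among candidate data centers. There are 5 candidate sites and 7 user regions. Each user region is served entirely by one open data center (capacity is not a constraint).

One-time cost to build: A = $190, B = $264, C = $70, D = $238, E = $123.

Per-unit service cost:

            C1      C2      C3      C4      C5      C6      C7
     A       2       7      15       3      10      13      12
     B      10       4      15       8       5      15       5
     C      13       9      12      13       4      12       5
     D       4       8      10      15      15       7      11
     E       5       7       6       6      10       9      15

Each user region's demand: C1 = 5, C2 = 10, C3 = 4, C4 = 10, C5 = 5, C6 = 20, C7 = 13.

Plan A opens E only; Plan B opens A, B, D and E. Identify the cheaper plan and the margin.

Plan A: {E}: C1→E 5·5=25, C2→E 7·10=70, C3→E 6·4=24, C4→E 6·10=60, C5→E 10·5=50, C6→E 9·20=180, C7→E 15·13=195. Service 604; fixed 123; total 727.
Plan B: {A, B, D, E}: C1→A 2·5=10, C2→B 4·10=40, C3→E 6·4=24, C4→A 3·10=30, C5→B 5·5=25, C6→D 7·20=140, C7→B 5·13=65. Service 334; fixed 815; total 1149.
Difference: |727 − 1149| = 422.

Plan A is cheaper by 422.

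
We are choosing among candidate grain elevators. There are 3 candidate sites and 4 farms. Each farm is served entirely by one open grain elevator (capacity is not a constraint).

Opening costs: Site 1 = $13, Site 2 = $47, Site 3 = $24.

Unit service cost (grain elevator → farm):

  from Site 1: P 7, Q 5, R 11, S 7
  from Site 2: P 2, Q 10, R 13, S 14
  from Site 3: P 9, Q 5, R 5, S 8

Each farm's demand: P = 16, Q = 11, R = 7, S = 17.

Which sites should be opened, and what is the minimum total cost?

Open Site 1, Site 2 and Site 3; minimum total cost 325.

For any fixed open set, each farm goes to its cheapest open site; total = fixed + service.
{Site 1, Site 2, Site 3}: P→Site 2 2·16=32, Q→Site 1 5·11=55, R→Site 3 5·7=35, S→Site 1 7·17=119. Service 241; fixed 84; total 325.
{Site 2, Site 3}: P→Site 2 2·16=32, Q→Site 3 5·11=55, R→Site 3 5·7=35, S→Site 3 8·17=136. Service 258; fixed 71; total 329.
{Site 1, Site 2}: service 283 + fixed 60 = 343
{Site 1}: service 363 + fixed 13 = 376
No other subset beats 325.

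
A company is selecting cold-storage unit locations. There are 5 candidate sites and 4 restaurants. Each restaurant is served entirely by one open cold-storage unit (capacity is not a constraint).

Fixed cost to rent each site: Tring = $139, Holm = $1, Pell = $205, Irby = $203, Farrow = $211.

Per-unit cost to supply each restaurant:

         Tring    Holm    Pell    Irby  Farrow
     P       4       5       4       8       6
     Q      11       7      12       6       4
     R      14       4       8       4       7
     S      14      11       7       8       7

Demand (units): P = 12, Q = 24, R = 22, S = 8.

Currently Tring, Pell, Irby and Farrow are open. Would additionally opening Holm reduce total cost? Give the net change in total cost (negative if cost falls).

No — net change +1 (cost rises by 1).

Current service cost with {Tring, Pell, Irby, Farrow}: 288.
Adding Holm: each restaurant re-picks its cheapest; new service cost 288, saving 0.
Extra fixed cost: 1. Net change = 1 − 0 = 1.
(Totals: 1046 → 1047.)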